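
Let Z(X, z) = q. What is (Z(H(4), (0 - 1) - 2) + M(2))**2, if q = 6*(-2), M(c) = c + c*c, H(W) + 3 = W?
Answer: 36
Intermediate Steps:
H(W) = -3 + W
M(c) = c + c**2
q = -12
Z(X, z) = -12
(Z(H(4), (0 - 1) - 2) + M(2))**2 = (-12 + 2*(1 + 2))**2 = (-12 + 2*3)**2 = (-12 + 6)**2 = (-6)**2 = 36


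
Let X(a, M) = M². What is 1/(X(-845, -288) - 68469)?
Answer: 1/14475 ≈ 6.9085e-5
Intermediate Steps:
1/(X(-845, -288) - 68469) = 1/((-288)² - 68469) = 1/(82944 - 68469) = 1/14475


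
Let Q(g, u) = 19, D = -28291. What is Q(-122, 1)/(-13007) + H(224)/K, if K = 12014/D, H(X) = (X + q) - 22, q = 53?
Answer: -93835392701/156266098 ≈ -600.48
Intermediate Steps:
H(X) = 31 + X (H(X) = (X + 53) - 22 = (53 + X) - 22 = 31 + X)
K = -12014/28291 (K = 12014/(-28291) = 12014*(-1/28291) = -12014/28291 ≈ -0.42466)
Q(-122, 1)/(-13007) + H(224)/K = 19/(-13007) + (31 + 224)/(-12014/28291) = 19*(-1/13007) + 255*(-28291/12014) = -19/13007 - 7214205/12014 = -93835392701/156266098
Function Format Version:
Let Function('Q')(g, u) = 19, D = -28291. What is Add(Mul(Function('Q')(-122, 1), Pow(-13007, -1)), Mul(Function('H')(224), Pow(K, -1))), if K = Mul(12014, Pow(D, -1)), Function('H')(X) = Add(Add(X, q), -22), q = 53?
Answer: Rational(-93835392701, 156266098) ≈ -600.48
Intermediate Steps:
Function('H')(X) = Add(31, X) (Function('H')(X) = Add(Add(X, 53), -22) = Add(Add(53, X), -22) = Add(31, X))
K = Rational(-12014, 28291) (K = Mul(12014, Pow(-28291, -1)) = Mul(12014, Rational(-1, 28291)) = Rational(-12014, 28291) ≈ -0.42466)
Add(Mul(Function('Q')(-122, 1), Pow(-13007, -1)), Mul(Function('H')(224), Pow(K, -1))) = Add(Mul(19, Pow(-13007, -1)), Mul(Add(31, 224), Pow(Rational(-12014, 28291), -1))) = Add(Mul(19, Rational(-1, 13007)), Mul(255, Rational(-28291, 12014))) = Add(Rational(-19, 13007), Rational(-7214205, 12014)) = Rational(-93835392701, 156266098)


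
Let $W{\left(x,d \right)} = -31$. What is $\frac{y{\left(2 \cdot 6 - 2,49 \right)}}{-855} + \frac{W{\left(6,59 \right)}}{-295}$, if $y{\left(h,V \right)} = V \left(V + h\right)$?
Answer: $- \frac{165268}{50445} \approx -3.2762$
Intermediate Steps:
$\frac{y{\left(2 \cdot 6 - 2,49 \right)}}{-855} + \frac{W{\left(6,59 \right)}}{-295} = \frac{49 \left(49 + \left(2 \cdot 6 - 2\right)\right)}{-855} - \frac{31}{-295} = 49 \left(49 + \left(12 - 2\right)\right) \left(- \frac{1}{855}\right) - - \frac{31}{295} = 49 \left(49 + 10\right) \left(- \frac{1}{855}\right) + \frac{31}{295} = 49 \cdot 59 \left(- \frac{1}{855}\right) + \frac{31}{295} = 2891 \left(- \frac{1}{855}\right) + \frac{31}{295} = - \frac{2891}{855} + \frac{31}{295} = - \frac{165268}{50445}$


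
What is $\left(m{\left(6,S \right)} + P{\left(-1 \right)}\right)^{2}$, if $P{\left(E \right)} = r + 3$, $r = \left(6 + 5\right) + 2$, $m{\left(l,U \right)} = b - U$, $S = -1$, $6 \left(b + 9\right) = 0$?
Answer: $64$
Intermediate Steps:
$b = -9$ ($b = -9 + \frac{1}{6} \cdot 0 = -9 + 0 = -9$)
$m{\left(l,U \right)} = -9 - U$
$r = 13$ ($r = 11 + 2 = 13$)
$P{\left(E \right)} = 16$ ($P{\left(E \right)} = 13 + 3 = 16$)
$\left(m{\left(6,S \right)} + P{\left(-1 \right)}\right)^{2} = \left(\left(-9 - -1\right) + 16\right)^{2} = \left(\left(-9 + 1\right) + 16\right)^{2} = \left(-8 + 16\right)^{2} = 8^{2} = 64$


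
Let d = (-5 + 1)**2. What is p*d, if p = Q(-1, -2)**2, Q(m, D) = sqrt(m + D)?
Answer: -48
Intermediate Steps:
Q(m, D) = sqrt(D + m)
p = -3 (p = (sqrt(-2 - 1))**2 = (sqrt(-3))**2 = (I*sqrt(3))**2 = -3)
d = 16 (d = (-4)**2 = 16)
p*d = -3*16 = -48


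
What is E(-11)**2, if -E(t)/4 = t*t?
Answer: 234256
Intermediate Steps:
E(t) = -4*t**2 (E(t) = -4*t*t = -4*t**2)
E(-11)**2 = (-4*(-11)**2)**2 = (-4*121)**2 = (-484)**2 = 234256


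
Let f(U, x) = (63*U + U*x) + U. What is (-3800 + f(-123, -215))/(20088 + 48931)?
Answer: 14773/69019 ≈ 0.21404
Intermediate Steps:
f(U, x) = 64*U + U*x
(-3800 + f(-123, -215))/(20088 + 48931) = (-3800 - 123*(64 - 215))/(20088 + 48931) = (-3800 - 123*(-151))/69019 = (-3800 + 18573)*(1/69019) = 14773*(1/69019) = 14773/69019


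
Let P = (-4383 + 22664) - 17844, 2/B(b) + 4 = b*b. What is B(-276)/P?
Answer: 1/16643582 ≈ 6.0083e-8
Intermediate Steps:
B(b) = 2/(-4 + b²) (B(b) = 2/(-4 + b*b) = 2/(-4 + b²))
P = 437 (P = 18281 - 17844 = 437)
B(-276)/P = (2/(-4 + (-276)²))/437 = (2/(-4 + 76176))*(1/437) = (2/76172)*(1/437) = (2*(1/76172))*(1/437) = (1/38086)*(1/437) = 1/16643582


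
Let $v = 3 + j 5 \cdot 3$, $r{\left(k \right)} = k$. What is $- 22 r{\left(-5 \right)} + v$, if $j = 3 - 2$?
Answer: $128$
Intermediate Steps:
$j = 1$ ($j = 3 - 2 = 1$)
$v = 18$ ($v = 3 + 1 \cdot 5 \cdot 3 = 3 + 1 \cdot 15 = 3 + 15 = 18$)
$- 22 r{\left(-5 \right)} + v = \left(-22\right) \left(-5\right) + 18 = 110 + 18 = 128$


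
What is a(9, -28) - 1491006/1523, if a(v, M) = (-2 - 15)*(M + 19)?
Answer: -1257987/1523 ≈ -825.99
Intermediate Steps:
a(v, M) = -323 - 17*M (a(v, M) = -17*(19 + M) = -323 - 17*M)
a(9, -28) - 1491006/1523 = (-323 - 17*(-28)) - 1491006/1523 = (-323 + 476) - 1491006/1523 = 153 - 1558*957/1523 = 153 - 1491006/1523 = -1257987/1523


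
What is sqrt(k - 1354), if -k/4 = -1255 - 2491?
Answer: sqrt(13630) ≈ 116.75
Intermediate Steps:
k = 14984 (k = -4*(-1255 - 2491) = -4*(-3746) = 14984)
sqrt(k - 1354) = sqrt(14984 - 1354) = sqrt(13630)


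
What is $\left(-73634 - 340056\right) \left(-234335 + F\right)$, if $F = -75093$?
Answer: $128007269320$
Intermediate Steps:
$\left(-73634 - 340056\right) \left(-234335 + F\right) = \left(-73634 - 340056\right) \left(-234335 - 75093\right) = \left(-413690\right) \left(-309428\right) = 128007269320$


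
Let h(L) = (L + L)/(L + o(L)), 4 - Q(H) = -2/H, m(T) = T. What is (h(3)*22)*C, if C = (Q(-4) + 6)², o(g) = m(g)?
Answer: 3971/2 ≈ 1985.5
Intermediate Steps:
Q(H) = 4 + 2/H (Q(H) = 4 - (-2)/H = 4 + 2/H)
o(g) = g
h(L) = 1 (h(L) = (L + L)/(L + L) = (2*L)/((2*L)) = (2*L)*(1/(2*L)) = 1)
C = 361/4 (C = ((4 + 2/(-4)) + 6)² = ((4 + 2*(-¼)) + 6)² = ((4 - ½) + 6)² = (7/2 + 6)² = (19/2)² = 361/4 ≈ 90.250)
(h(3)*22)*C = (1*22)*(361/4) = 22*(361/4) = 3971/2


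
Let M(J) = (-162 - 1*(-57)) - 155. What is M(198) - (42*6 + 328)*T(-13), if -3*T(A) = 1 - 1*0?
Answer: -200/3 ≈ -66.667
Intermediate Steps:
T(A) = -⅓ (T(A) = -(1 - 1*0)/3 = -(1 + 0)/3 = -⅓*1 = -⅓)
M(J) = -260 (M(J) = (-162 + 57) - 155 = -105 - 155 = -260)
M(198) - (42*6 + 328)*T(-13) = -260 - (42*6 + 328)*(-1)/3 = -260 - (252 + 328)*(-1)/3 = -260 - 580*(-1)/3 = -260 - 1*(-580/3) = -260 + 580/3 = -200/3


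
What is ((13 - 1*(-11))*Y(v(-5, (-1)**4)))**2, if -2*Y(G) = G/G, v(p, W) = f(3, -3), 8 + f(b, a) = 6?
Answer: 144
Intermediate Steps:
f(b, a) = -2 (f(b, a) = -8 + 6 = -2)
v(p, W) = -2
Y(G) = -1/2 (Y(G) = -G/(2*G) = -1/2*1 = -1/2)
((13 - 1*(-11))*Y(v(-5, (-1)**4)))**2 = ((13 - 1*(-11))*(-1/2))**2 = ((13 + 11)*(-1/2))**2 = (24*(-1/2))**2 = (-12)**2 = 144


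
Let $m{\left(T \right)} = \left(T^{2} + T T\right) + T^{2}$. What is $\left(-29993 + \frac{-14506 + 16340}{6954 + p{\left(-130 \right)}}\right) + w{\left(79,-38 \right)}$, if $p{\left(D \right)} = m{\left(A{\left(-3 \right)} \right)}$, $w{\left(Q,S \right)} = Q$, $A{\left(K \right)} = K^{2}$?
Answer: $- \frac{215289224}{7197} \approx -29914.0$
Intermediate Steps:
$m{\left(T \right)} = 3 T^{2}$ ($m{\left(T \right)} = \left(T^{2} + T^{2}\right) + T^{2} = 2 T^{2} + T^{2} = 3 T^{2}$)
$p{\left(D \right)} = 243$ ($p{\left(D \right)} = 3 \left(\left(-3\right)^{2}\right)^{2} = 3 \cdot 9^{2} = 3 \cdot 81 = 243$)
$\left(-29993 + \frac{-14506 + 16340}{6954 + p{\left(-130 \right)}}\right) + w{\left(79,-38 \right)} = \left(-29993 + \frac{-14506 + 16340}{6954 + 243}\right) + 79 = \left(-29993 + \frac{1834}{7197}\right) + 79 = - \frac{215857787}{7197} + 79 = - \frac{215289224}{7197}$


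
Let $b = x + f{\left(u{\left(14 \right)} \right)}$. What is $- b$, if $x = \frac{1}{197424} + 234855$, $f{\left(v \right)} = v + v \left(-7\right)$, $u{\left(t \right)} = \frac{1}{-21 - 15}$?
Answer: $- \frac{46366046425}{197424} \approx -2.3486 \cdot 10^{5}$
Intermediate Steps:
$u{\left(t \right)} = - \frac{1}{36}$ ($u{\left(t \right)} = \frac{1}{-36} = - \frac{1}{36}$)
$f{\left(v \right)} = - 6 v$ ($f{\left(v \right)} = v - 7 v = - 6 v$)
$x = \frac{46366013521}{197424}$ ($x = \frac{1}{197424} + 234855 = \frac{46366013521}{197424} \approx 2.3486 \cdot 10^{5}$)
$b = \frac{46366046425}{197424}$ ($b = \frac{46366013521}{197424} - - \frac{1}{6} = \frac{46366013521}{197424} + \frac{1}{6} = \frac{46366046425}{197424} \approx 2.3486 \cdot 10^{5}$)
$- b = \left(-1\right) \frac{46366046425}{197424} = - \frac{46366046425}{197424}$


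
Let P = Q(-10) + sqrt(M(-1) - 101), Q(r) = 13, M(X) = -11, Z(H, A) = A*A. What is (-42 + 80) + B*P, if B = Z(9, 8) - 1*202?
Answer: -1756 - 552*I*sqrt(7) ≈ -1756.0 - 1460.5*I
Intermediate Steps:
Z(H, A) = A**2
P = 13 + 4*I*sqrt(7) (P = 13 + sqrt(-11 - 101) = 13 + sqrt(-112) = 13 + 4*I*sqrt(7) ≈ 13.0 + 10.583*I)
B = -138 (B = 8**2 - 1*202 = 64 - 202 = -138)
(-42 + 80) + B*P = (-42 + 80) - 138*(13 + 4*I*sqrt(7)) = 38 + (-1794 - 552*I*sqrt(7)) = -1756 - 552*I*sqrt(7)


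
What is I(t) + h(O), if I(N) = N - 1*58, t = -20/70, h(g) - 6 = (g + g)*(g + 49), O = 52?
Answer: 73162/7 ≈ 10452.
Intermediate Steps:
h(g) = 6 + 2*g*(49 + g) (h(g) = 6 + (g + g)*(g + 49) = 6 + (2*g)*(49 + g) = 6 + 2*g*(49 + g))
t = -2/7 (t = -20*1/70 = -2/7 ≈ -0.28571)
I(N) = -58 + N (I(N) = N - 58 = -58 + N)
I(t) + h(O) = (-58 - 2/7) + (6 + 2*52² + 98*52) = -408/7 + (6 + 2*2704 + 5096) = -408/7 + (6 + 5408 + 5096) = -408/7 + 10510 = 73162/7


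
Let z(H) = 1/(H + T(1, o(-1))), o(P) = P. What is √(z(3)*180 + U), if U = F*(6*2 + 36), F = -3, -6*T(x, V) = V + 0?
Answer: 6*I*√874/19 ≈ 9.3358*I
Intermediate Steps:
T(x, V) = -V/6 (T(x, V) = -(V + 0)/6 = -V/6)
z(H) = 1/(⅙ + H) (z(H) = 1/(H - ⅙*(-1)) = 1/(H + ⅙) = 1/(⅙ + H))
U = -144 (U = -3*(6*2 + 36) = -3*(12 + 36) = -3*48 = -144)
√(z(3)*180 + U) = √((6/(1 + 6*3))*180 - 144) = √((6/(1 + 18))*180 - 144) = √((6/19)*180 - 144) = √(1080/19 - 144) = √(-1656/19) = 6*I*√874/19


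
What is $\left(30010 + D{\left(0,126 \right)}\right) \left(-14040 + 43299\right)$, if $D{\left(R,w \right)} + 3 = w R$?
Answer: $877974813$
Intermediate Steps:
$D{\left(R,w \right)} = -3 + R w$ ($D{\left(R,w \right)} = -3 + w R = -3 + R w$)
$\left(30010 + D{\left(0,126 \right)}\right) \left(-14040 + 43299\right) = \left(30010 + \left(-3 + 0 \cdot 126\right)\right) \left(-14040 + 43299\right) = \left(30010 + \left(-3 + 0\right)\right) 29259 = \left(30010 - 3\right) 29259 = 30007 \cdot 29259 = 877974813$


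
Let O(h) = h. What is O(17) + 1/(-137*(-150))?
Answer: 349351/20550 ≈ 17.000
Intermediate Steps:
O(17) + 1/(-137*(-150)) = 17 + 1/(-137*(-150)) = 17 + 1/20550 = 349351/20550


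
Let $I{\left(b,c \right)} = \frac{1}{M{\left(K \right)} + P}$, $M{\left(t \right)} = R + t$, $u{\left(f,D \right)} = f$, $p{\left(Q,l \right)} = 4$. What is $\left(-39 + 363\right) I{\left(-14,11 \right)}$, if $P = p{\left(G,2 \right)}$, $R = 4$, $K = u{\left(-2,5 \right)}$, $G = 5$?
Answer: $54$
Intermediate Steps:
$K = -2$
$P = 4$
$M{\left(t \right)} = 4 + t$
$I{\left(b,c \right)} = \frac{1}{6}$ ($I{\left(b,c \right)} = \frac{1}{\left(4 - 2\right) + 4} = \frac{1}{2 + 4} = \frac{1}{6}$)
$\left(-39 + 363\right) I{\left(-14,11 \right)} = \left(-39 + 363\right) \frac{1}{6} = 324 \cdot \frac{1}{6} = 54$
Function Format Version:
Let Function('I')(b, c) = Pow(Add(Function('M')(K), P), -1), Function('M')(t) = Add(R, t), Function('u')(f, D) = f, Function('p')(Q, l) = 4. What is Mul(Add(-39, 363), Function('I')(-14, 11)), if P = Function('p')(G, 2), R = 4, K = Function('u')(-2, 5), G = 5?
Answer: 54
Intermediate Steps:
K = -2
P = 4
Function('M')(t) = Add(4, t)
Function('I')(b, c) = Rational(1, 6) (Function('I')(b, c) = Pow(Add(Add(4, -2), 4), -1) = Pow(Add(2, 4), -1) = Pow(6, -1) = Rational(1, 6))
Mul(Add(-39, 363), Function('I')(-14, 11)) = Mul(Add(-39, 363), Rational(1, 6)) = Mul(324, Rational(1, 6)) = 54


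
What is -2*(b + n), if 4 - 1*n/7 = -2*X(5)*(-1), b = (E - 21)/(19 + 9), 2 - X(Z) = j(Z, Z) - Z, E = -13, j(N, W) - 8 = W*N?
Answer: -5471/7 ≈ -781.57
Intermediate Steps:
j(N, W) = 8 + N*W (j(N, W) = 8 + W*N = 8 + N*W)
X(Z) = -6 + Z - Z² (X(Z) = 2 - ((8 + Z*Z) - Z) = 2 - ((8 + Z²) - Z) = 2 - (8 + Z² - Z) = 2 + (-8 + Z - Z²) = -6 + Z - Z²)
b = -17/14 (b = (-13 - 21)/(19 + 9) = -34/28 = -34*1/28 = -17/14 ≈ -1.2143)
n = 392 (n = 28 - 7*(-2*(-6 + 5 - 1*5²))*(-1) = 28 - 7*(-2*(-6 + 5 - 1*25))*(-1) = 28 - 7*(-2*(-6 + 5 - 25))*(-1) = 28 - 7*(-2*(-26))*(-1) = 28 - 364*(-1) = 28 - 7*(-52) = 28 + 364 = 392)
-2*(b + n) = -2*(-17/14 + 392) = -2*5471/14 = -5471/7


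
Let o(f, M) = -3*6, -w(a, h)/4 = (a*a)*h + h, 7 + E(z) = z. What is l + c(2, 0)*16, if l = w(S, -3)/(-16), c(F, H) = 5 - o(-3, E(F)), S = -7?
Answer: 661/2 ≈ 330.50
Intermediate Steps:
E(z) = -7 + z
w(a, h) = -4*h - 4*h*a² (w(a, h) = -4*((a*a)*h + h) = -4*(a²*h + h) = -4*(h*a² + h) = -4*(h + h*a²) = -4*h - 4*h*a²)
o(f, M) = -18
c(F, H) = 23 (c(F, H) = 5 - 1*(-18) = 5 + 18 = 23)
l = -75/2 (l = -4*(-3)*(1 + (-7)²)/(-16) = -4*(-3)*(1 + 49)*(-1/16) = -4*(-3)*50*(-1/16) = 600*(-1/16) = -75/2 ≈ -37.500)
l + c(2, 0)*16 = -75/2 + 23*16 = -75/2 + 368 = 661/2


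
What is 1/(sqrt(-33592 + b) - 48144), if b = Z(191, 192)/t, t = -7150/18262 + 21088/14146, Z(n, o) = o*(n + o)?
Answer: -142408525734/6856017543041501 - 3*sqrt(518078105409573730)/27424070172166004 ≈ -2.0850e-5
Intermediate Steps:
t = 70991289/64583563 (t = -7150*1/18262 + 21088*(1/14146) = -3575/9131 + 10544/7073 = 70991289/64583563 ≈ 1.0992)
b = 1583072296256/23663763 (b = (192*(191 + 192))/(70991289/64583563) = (192*383)*(64583563/70991289) = 73536*(64583563/70991289) = 1583072296256/23663763 ≈ 66899.)
1/(sqrt(-33592 + b) - 48144) = 1/(sqrt(-33592 + 1583072296256/23663763) - 48144) = 1/(sqrt(788159169560/23663763) - 48144) = 1/(2*sqrt(518078105409573730)/7887921 - 48144) = 1/(-48144 + 2*sqrt(518078105409573730)/7887921)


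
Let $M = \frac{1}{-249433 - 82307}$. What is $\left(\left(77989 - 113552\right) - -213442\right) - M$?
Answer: $\frac{59009579461}{331740} \approx 1.7788 \cdot 10^{5}$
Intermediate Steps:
$M = - \frac{1}{331740}$ ($M = \frac{1}{-331740} = - \frac{1}{331740} \approx -3.0144 \cdot 10^{-6}$)
$\left(\left(77989 - 113552\right) - -213442\right) - M = \left(\left(77989 - 113552\right) - -213442\right) - - \frac{1}{331740} = \left(\left(77989 - 113552\right) + 213442\right) + \frac{1}{331740} = \left(-35563 + 213442\right) + \frac{1}{331740} = 177879 + \frac{1}{331740} = \frac{59009579461}{331740}$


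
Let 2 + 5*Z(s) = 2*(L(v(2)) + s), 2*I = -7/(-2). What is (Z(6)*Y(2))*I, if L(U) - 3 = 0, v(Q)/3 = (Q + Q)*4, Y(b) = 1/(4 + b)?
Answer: 14/15 ≈ 0.93333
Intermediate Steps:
v(Q) = 24*Q (v(Q) = 3*((Q + Q)*4) = 3*((2*Q)*4) = 3*(8*Q) = 24*Q)
I = 7/4 (I = (-7/(-2))/2 = (-7*(-1/2))/2 = (1/2)*(7/2) = 7/4 ≈ 1.7500)
L(U) = 3 (L(U) = 3 + 0 = 3)
Z(s) = 4/5 + 2*s/5 (Z(s) = -2/5 + (2*(3 + s))/5 = -2/5 + (6 + 2*s)/5 = -2/5 + (6/5 + 2*s/5) = 4/5 + 2*s/5)
(Z(6)*Y(2))*I = ((4/5 + (2/5)*6)/(4 + 2))*(7/4) = ((4/5 + 12/5)/6)*(7/4) = ((16/5)*(1/6))*(7/4) = (8/15)*(7/4) = 14/15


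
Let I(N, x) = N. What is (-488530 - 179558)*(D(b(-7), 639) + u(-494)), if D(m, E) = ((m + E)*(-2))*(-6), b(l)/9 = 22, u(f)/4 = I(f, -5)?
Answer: -5390133984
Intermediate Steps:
u(f) = 4*f
b(l) = 198 (b(l) = 9*22 = 198)
D(m, E) = 12*E + 12*m (D(m, E) = ((E + m)*(-2))*(-6) = (-2*E - 2*m)*(-6) = 12*E + 12*m)
(-488530 - 179558)*(D(b(-7), 639) + u(-494)) = (-488530 - 179558)*((12*639 + 12*198) + 4*(-494)) = -668088*((7668 + 2376) - 1976) = -668088*(10044 - 1976) = -668088*8068 = -5390133984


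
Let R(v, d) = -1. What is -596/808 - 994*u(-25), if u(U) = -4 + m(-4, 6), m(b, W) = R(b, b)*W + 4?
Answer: 1204579/202 ≈ 5963.3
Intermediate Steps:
m(b, W) = 4 - W (m(b, W) = -W + 4 = 4 - W)
u(U) = -6 (u(U) = -4 + (4 - 1*6) = -4 + (4 - 6) = -4 - 2 = -6)
-596/808 - 994*u(-25) = -596/808 - 994*(-6) = -596*1/808 + 5964 = -149/202 + 5964 = 1204579/202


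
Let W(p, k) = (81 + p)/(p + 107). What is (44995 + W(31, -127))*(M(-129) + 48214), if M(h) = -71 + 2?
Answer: 149476311095/69 ≈ 2.1663e+9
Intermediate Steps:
M(h) = -69
W(p, k) = (81 + p)/(107 + p)
(44995 + W(31, -127))*(M(-129) + 48214) = (44995 + (81 + 31)/(107 + 31))*(-69 + 48214) = (44995 + 112/138)*48145 = (44995 + (1/138)*112)*48145 = (44995 + 56/69)*48145 = (3104711/69)*48145 = 149476311095/69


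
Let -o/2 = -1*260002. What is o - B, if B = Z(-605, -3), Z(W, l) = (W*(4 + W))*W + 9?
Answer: 220501020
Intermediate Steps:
o = 520004 (o = -(-2)*260002 = -2*(-260002) = 520004)
Z(W, l) = 9 + W²*(4 + W) (Z(W, l) = W²*(4 + W) + 9 = 9 + W²*(4 + W))
B = -219981016 (B = 9 + (-605)³ + 4*(-605)² = 9 - 221445125 + 4*366025 = 9 - 221445125 + 1464100 = -219981016)
o - B = 520004 - 1*(-219981016) = 520004 + 219981016 = 220501020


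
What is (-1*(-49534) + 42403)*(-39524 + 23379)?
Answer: -1484322865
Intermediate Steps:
(-1*(-49534) + 42403)*(-39524 + 23379) = (49534 + 42403)*(-16145) = 91937*(-16145) = -1484322865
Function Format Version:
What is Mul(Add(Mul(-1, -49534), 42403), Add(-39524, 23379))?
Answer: -1484322865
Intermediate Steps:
Mul(Add(Mul(-1, -49534), 42403), Add(-39524, 23379)) = Mul(Add(49534, 42403), -16145) = Mul(91937, -16145) = -1484322865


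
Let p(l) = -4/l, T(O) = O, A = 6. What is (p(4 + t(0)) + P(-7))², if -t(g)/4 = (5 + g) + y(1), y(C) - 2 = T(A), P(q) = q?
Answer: 6889/144 ≈ 47.840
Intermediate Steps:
y(C) = 8 (y(C) = 2 + 6 = 8)
t(g) = -52 - 4*g (t(g) = -4*((5 + g) + 8) = -4*(13 + g) = -52 - 4*g)
(p(4 + t(0)) + P(-7))² = (-4/(4 + (-52 - 4*0)) - 7)² = (-4/(4 + (-52 + 0)) - 7)² = (-4/(4 - 52) - 7)² = (-4/(-48) - 7)² = (-4*(-1/48) - 7)² = (1/12 - 7)² = (-83/12)² = 6889/144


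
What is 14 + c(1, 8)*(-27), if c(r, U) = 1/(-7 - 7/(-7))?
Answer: 37/2 ≈ 18.500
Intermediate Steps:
c(r, U) = -⅙ (c(r, U) = 1/(-7 - 7*(-⅐)) = 1/(-7 + 1) = 1/(-6) = -⅙)
14 + c(1, 8)*(-27) = 14 - ⅙*(-27) = 14 + 9/2 = 37/2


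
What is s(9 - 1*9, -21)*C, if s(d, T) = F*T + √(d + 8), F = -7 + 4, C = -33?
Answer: -2079 - 66*√2 ≈ -2172.3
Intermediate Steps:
F = -3
s(d, T) = √(8 + d) - 3*T (s(d, T) = -3*T + √(d + 8) = -3*T + √(8 + d) = √(8 + d) - 3*T)
s(9 - 1*9, -21)*C = (√(8 + (9 - 1*9)) - 3*(-21))*(-33) = (√(8 + (9 - 9)) + 63)*(-33) = (√(8 + 0) + 63)*(-33) = (√8 + 63)*(-33) = (2*√2 + 63)*(-33) = (63 + 2*√2)*(-33) = -2079 - 66*√2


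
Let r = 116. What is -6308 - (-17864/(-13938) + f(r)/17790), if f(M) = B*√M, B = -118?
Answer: -43969384/6969 + 118*√29/8895 ≈ -6309.2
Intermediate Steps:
f(M) = -118*√M
-6308 - (-17864/(-13938) + f(r)/17790) = -6308 - (-17864/(-13938) - 236*√29/17790) = -6308 - (-17864*(-1/13938) - 236*√29*(1/17790)) = -6308 - (8932/6969 - 236*√29*(1/17790)) = -6308 - (8932/6969 - 118*√29/8895) = -6308 + (-8932/6969 + 118*√29/8895) = -43969384/6969 + 118*√29/8895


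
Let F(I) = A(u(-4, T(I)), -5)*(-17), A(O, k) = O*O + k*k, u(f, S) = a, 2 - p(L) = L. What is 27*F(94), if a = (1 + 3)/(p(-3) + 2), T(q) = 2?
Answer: -569619/49 ≈ -11625.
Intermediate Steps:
p(L) = 2 - L
a = 4/7 (a = (1 + 3)/((2 - 1*(-3)) + 2) = 4/((2 + 3) + 2) = 4/(5 + 2) = 4/7 ≈ 0.57143)
u(f, S) = 4/7
A(O, k) = O**2 + k**2
F(I) = -21097/49 (F(I) = ((4/7)**2 + (-5)**2)*(-17) = (16/49 + 25)*(-17) = (1241/49)*(-17) = -21097/49)
27*F(94) = 27*(-21097/49) = -569619/49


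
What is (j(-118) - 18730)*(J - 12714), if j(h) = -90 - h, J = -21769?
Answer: 644901066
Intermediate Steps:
(j(-118) - 18730)*(J - 12714) = ((-90 - 1*(-118)) - 18730)*(-21769 - 12714) = ((-90 + 118) - 18730)*(-34483) = (28 - 18730)*(-34483) = -18702*(-34483) = 644901066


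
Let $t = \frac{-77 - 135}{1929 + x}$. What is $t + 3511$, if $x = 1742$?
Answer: $\frac{12888669}{3671} \approx 3510.9$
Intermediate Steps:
$t = - \frac{212}{3671}$ ($t = \frac{-77 - 135}{1929 + 1742} = - \frac{212}{3671} \approx -0.05775$)
$t + 3511 = - \frac{212}{3671} + 3511 = \frac{12888669}{3671}$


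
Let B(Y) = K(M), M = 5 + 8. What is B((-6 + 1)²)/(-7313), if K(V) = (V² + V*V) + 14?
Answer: -352/7313 ≈ -0.048133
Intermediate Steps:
M = 13
K(V) = 14 + 2*V² (K(V) = (V² + V²) + 14 = 2*V² + 14 = 14 + 2*V²)
B(Y) = 352 (B(Y) = 14 + 2*13² = 14 + 2*169 = 14 + 338 = 352)
B((-6 + 1)²)/(-7313) = 352/(-7313) = 352*(-1/7313) = -352/7313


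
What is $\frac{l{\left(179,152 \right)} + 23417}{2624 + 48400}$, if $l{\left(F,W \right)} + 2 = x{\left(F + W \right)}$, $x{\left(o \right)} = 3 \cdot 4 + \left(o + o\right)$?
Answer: $\frac{24089}{51024} \approx 0.47211$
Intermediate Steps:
$x{\left(o \right)} = 12 + 2 o$
$l{\left(F,W \right)} = 10 + 2 F + 2 W$ ($l{\left(F,W \right)} = -2 + \left(12 + 2 \left(F + W\right)\right) = -2 + \left(12 + \left(2 F + 2 W\right)\right) = -2 + \left(12 + 2 F + 2 W\right) = 10 + 2 F + 2 W$)
$\frac{l{\left(179,152 \right)} + 23417}{2624 + 48400} = \frac{\left(10 + 2 \cdot 179 + 2 \cdot 152\right) + 23417}{2624 + 48400} = \frac{\left(10 + 358 + 304\right) + 23417}{51024} = \left(672 + 23417\right) \frac{1}{51024} = 24089 \cdot \frac{1}{51024} = \frac{24089}{51024}$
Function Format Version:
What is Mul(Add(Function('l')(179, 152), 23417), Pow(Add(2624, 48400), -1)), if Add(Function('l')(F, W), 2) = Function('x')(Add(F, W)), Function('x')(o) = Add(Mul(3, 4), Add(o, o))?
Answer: Rational(24089, 51024) ≈ 0.47211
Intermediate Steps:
Function('x')(o) = Add(12, Mul(2, o))
Function('l')(F, W) = Add(10, Mul(2, F), Mul(2, W)) (Function('l')(F, W) = Add(-2, Add(12, Mul(2, Add(F, W)))) = Add(-2, Add(12, Add(Mul(2, F), Mul(2, W)))) = Add(-2, Add(12, Mul(2, F), Mul(2, W))) = Add(10, Mul(2, F), Mul(2, W)))
Mul(Add(Function('l')(179, 152), 23417), Pow(Add(2624, 48400), -1)) = Mul(Add(Add(10, Mul(2, 179), Mul(2, 152)), 23417), Pow(Add(2624, 48400), -1)) = Mul(Add(Add(10, 358, 304), 23417), Pow(51024, -1)) = Mul(Add(672, 23417), Rational(1, 51024)) = Mul(24089, Rational(1, 51024)) = Rational(24089, 51024)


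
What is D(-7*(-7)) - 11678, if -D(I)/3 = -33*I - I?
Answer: -6680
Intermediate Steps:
D(I) = 102*I (D(I) = -3*(-33*I - I) = -(-102)*I = 102*I)
D(-7*(-7)) - 11678 = 102*(-7*(-7)) - 11678 = 102*49 - 11678 = 4998 - 11678 = -6680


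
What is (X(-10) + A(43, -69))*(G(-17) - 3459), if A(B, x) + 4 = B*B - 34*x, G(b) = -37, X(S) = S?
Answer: -14616776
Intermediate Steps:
A(B, x) = -4 + B**2 - 34*x (A(B, x) = -4 + (B*B - 34*x) = -4 + (B**2 - 34*x) = -4 + B**2 - 34*x)
(X(-10) + A(43, -69))*(G(-17) - 3459) = (-10 + (-4 + 43**2 - 34*(-69)))*(-37 - 3459) = (-10 + (-4 + 1849 + 2346))*(-3496) = (-10 + 4191)*(-3496) = 4181*(-3496) = -14616776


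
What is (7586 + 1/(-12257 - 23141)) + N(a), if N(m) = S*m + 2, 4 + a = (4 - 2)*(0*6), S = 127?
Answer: 250617839/35398 ≈ 7080.0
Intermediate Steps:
a = -4 (a = -4 + (4 - 2)*(0*6) = -4 + 2*0 = -4 + 0 = -4)
N(m) = 2 + 127*m (N(m) = 127*m + 2 = 2 + 127*m)
(7586 + 1/(-12257 - 23141)) + N(a) = (7586 + 1/(-12257 - 23141)) + (2 + 127*(-4)) = (7586 + 1/(-35398)) + (2 - 508) = (7586 - 1/35398) - 506 = 268529227/35398 - 506 = 250617839/35398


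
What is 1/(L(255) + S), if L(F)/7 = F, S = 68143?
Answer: 1/69928 ≈ 1.4300e-5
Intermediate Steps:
L(F) = 7*F
1/(L(255) + S) = 1/(7*255 + 68143) = 1/(1785 + 68143) = 1/69928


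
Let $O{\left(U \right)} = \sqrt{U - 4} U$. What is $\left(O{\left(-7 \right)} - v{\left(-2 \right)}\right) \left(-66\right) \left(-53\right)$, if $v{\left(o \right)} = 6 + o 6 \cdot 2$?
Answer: $62964 - 24486 i \sqrt{11} \approx 62964.0 - 81211.0 i$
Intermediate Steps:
$O{\left(U \right)} = U \sqrt{-4 + U}$ ($O{\left(U \right)} = \sqrt{-4 + U} U = U \sqrt{-4 + U}$)
$v{\left(o \right)} = 6 + 12 o$ ($v{\left(o \right)} = 6 + 6 o 2 = 6 + 12 o$)
$\left(O{\left(-7 \right)} - v{\left(-2 \right)}\right) \left(-66\right) \left(-53\right) = \left(- 7 \sqrt{-4 - 7} - \left(6 + 12 \left(-2\right)\right)\right) \left(-66\right) \left(-53\right) = \left(- 7 \sqrt{-11} - \left(6 - 24\right)\right) \left(-66\right) \left(-53\right) = \left(- 7 i \sqrt{11} - -18\right) \left(-66\right) \left(-53\right) = \left(- 7 i \sqrt{11} + 18\right) \left(-66\right) \left(-53\right) = \left(18 - 7 i \sqrt{11}\right) \left(-66\right) \left(-53\right) = \left(-1188 + 462 i \sqrt{11}\right) \left(-53\right) = 62964 - 24486 i \sqrt{11}$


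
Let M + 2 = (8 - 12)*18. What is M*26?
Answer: -1924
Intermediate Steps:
M = -74 (M = -2 + (8 - 12)*18 = -2 - 4*18 = -2 - 72 = -74)
M*26 = -74*26 = -1924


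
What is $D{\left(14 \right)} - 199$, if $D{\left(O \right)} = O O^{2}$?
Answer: $2545$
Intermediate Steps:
$D{\left(O \right)} = O^{3}$
$D{\left(14 \right)} - 199 = 14^{3} - 199 = 2744 - 199 = 2545$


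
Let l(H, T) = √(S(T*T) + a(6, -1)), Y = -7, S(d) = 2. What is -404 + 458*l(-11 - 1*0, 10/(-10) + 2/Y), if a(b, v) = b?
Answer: -404 + 916*√2 ≈ 891.42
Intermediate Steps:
l(H, T) = 2*√2 (l(H, T) = √(2 + 6) = √8 = 2*√2)
-404 + 458*l(-11 - 1*0, 10/(-10) + 2/Y) = -404 + 458*(2*√2) = -404 + 916*√2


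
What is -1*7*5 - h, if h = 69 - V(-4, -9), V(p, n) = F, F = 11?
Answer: -93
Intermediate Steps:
V(p, n) = 11
h = 58 (h = 69 - 1*11 = 69 - 11 = 58)
-1*7*5 - h = -1*7*5 - 1*58 = -7*5 - 58 = -35 - 58 = -93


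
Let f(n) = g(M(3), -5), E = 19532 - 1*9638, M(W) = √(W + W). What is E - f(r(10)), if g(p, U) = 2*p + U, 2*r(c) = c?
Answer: 9899 - 2*√6 ≈ 9894.1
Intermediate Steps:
M(W) = √2*√W (M(W) = √(2*W) = √2*√W)
r(c) = c/2
g(p, U) = U + 2*p
E = 9894 (E = 19532 - 9638 = 9894)
f(n) = -5 + 2*√6 (f(n) = -5 + 2*(√2*√3) = -5 + 2*√6)
E - f(r(10)) = 9894 - (-5 + 2*√6) = 9894 + (5 - 2*√6) = 9899 - 2*√6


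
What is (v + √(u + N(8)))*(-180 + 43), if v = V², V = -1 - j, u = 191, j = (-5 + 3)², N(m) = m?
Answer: -3425 - 137*√199 ≈ -5357.6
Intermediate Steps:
j = 4 (j = (-2)² = 4)
V = -5 (V = -1 - 1*4 = -1 - 4 = -5)
v = 25 (v = (-5)² = 25)
(v + √(u + N(8)))*(-180 + 43) = (25 + √(191 + 8))*(-180 + 43) = (25 + √199)*(-137) = -3425 - 137*√199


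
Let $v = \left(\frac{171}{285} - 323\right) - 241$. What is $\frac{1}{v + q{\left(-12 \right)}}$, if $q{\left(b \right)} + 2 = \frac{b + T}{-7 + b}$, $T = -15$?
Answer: $- \frac{95}{53578} \approx -0.0017731$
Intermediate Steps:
$q{\left(b \right)} = -2 + \frac{-15 + b}{-7 + b}$ ($q{\left(b \right)} = -2 + \frac{b - 15}{-7 + b} = -2 + \frac{-15 + b}{-7 + b}$)
$v = - \frac{2817}{5}$ ($v = \left(171 \cdot \frac{1}{285} - 323\right) - 241 = \left(\frac{3}{5} - 323\right) - 241 = - \frac{1612}{5} - 241 = - \frac{2817}{5} \approx -563.4$)
$\frac{1}{v + q{\left(-12 \right)}} = \frac{1}{- \frac{2817}{5} + \frac{-1 - -12}{-7 - 12}} = \frac{1}{- \frac{2817}{5} + \frac{-1 + 12}{-19}} = \frac{1}{- \frac{2817}{5} - \frac{11}{19}} = \frac{1}{- \frac{53578}{95}} = - \frac{95}{53578}$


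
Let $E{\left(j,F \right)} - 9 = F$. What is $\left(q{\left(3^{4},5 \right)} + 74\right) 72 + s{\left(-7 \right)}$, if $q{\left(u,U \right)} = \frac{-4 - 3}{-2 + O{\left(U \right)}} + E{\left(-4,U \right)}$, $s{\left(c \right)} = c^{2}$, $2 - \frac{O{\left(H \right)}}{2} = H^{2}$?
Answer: $\frac{12791}{2} \approx 6395.5$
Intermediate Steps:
$E{\left(j,F \right)} = 9 + F$
$O{\left(H \right)} = 4 - 2 H^{2}$
$q{\left(u,U \right)} = 9 + U - \frac{7}{2 - 2 U^{2}}$ ($q{\left(u,U \right)} = \frac{-4 - 3}{-2 - \left(-4 + 2 U^{2}\right)} + \left(9 + U\right) = - \frac{7}{2 - 2 U^{2}} + \left(9 + U\right) = 9 + U - \frac{7}{2 - 2 U^{2}}$)
$\left(q{\left(3^{4},5 \right)} + 74\right) 72 + s{\left(-7 \right)} = \left(\frac{\frac{25}{2} + 5 + \left(-2 + 5^{2}\right) \left(9 + 5\right)}{-1 + 5^{2}} + 74\right) 72 + \left(-7\right)^{2} = \left(\frac{\frac{25}{2} + 5 + \left(-2 + 25\right) 14}{-1 + 25} + 74\right) 72 + 49 = \left(\frac{\frac{25}{2} + 5 + 23 \cdot 14}{24} + 74\right) 72 + 49 = \left(\frac{\frac{25}{2} + 5 + 322}{24} + 74\right) 72 + 49 = \left(\frac{1}{24} \cdot \frac{679}{2} + 74\right) 72 + 49 = \left(\frac{679}{48} + 74\right) 72 + 49 = \frac{4231}{48} \cdot 72 + 49 = \frac{12693}{2} + 49 = \frac{12791}{2}$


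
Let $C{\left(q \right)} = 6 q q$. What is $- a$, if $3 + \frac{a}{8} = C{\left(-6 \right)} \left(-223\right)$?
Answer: $385368$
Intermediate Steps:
$C{\left(q \right)} = 6 q^{2}$
$a = -385368$ ($a = -24 + 8 \cdot 6 \left(-6\right)^{2} \left(-223\right) = -24 + 8 \cdot 6 \cdot 36 \left(-223\right) = -24 + 8 \cdot 216 \left(-223\right) = -24 + 8 \left(-48168\right) = -24 - 385344 = -385368$)
$- a = \left(-1\right) \left(-385368\right) = 385368$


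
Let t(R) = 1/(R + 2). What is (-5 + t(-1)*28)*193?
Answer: 4439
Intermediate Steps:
t(R) = 1/(2 + R)
(-5 + t(-1)*28)*193 = (-5 + 28/(2 - 1))*193 = (-5 + 28/1)*193 = (-5 + 1*28)*193 = (-5 + 28)*193 = 23*193 = 4439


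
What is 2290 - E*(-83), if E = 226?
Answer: 21048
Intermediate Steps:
2290 - E*(-83) = 2290 - 226*(-83) = 2290 - 1*(-18758) = 2290 + 18758 = 21048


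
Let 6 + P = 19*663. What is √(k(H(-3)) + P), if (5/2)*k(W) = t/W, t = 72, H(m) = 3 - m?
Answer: √314895/5 ≈ 112.23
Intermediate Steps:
k(W) = 144/(5*W) (k(W) = 2*(72/W)/5 = 144/(5*W))
P = 12591 (P = -6 + 19*663 = -6 + 12597 = 12591)
√(k(H(-3)) + P) = √(144/(5*(3 - 1*(-3))) + 12591) = √(144/(5*(3 + 3)) + 12591) = √((144/5)/6 + 12591) = √((144/5)*(⅙) + 12591) = √(24/5 + 12591) = √(62979/5) = √314895/5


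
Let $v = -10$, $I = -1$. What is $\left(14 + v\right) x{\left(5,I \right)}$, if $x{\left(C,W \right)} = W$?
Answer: $-4$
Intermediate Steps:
$\left(14 + v\right) x{\left(5,I \right)} = \left(14 - 10\right) \left(-1\right) = 4 \left(-1\right) = -4$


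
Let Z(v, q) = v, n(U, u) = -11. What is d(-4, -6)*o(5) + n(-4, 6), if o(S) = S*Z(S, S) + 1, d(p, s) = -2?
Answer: -63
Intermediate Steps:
o(S) = 1 + S**2 (o(S) = S*S + 1 = S**2 + 1 = 1 + S**2)
d(-4, -6)*o(5) + n(-4, 6) = -2*(1 + 5**2) - 11 = -2*(1 + 25) - 11 = -2*26 - 11 = -52 - 11 = -63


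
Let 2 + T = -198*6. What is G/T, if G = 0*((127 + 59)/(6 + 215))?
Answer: 0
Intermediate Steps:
T = -1190 (T = -2 - 198*6 = -2 - 1188 = -1190)
G = 0 (G = 0*(186/221) = 0)
G/T = 0/(-1190) = 0*(-1/1190) = 0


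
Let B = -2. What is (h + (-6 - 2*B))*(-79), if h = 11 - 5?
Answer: -316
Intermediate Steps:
h = 6 (h = 11 - 1*5 = 11 - 5 = 6)
(h + (-6 - 2*B))*(-79) = (6 + (-6 - 2*(-2)))*(-79) = (6 + (-6 + 4))*(-79) = (6 - 2)*(-79) = 4*(-79) = -316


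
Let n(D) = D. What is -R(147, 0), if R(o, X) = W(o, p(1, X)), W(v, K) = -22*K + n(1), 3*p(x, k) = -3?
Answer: -23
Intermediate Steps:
p(x, k) = -1 (p(x, k) = (⅓)*(-3) = -1)
W(v, K) = 1 - 22*K (W(v, K) = -22*K + 1 = 1 - 22*K)
R(o, X) = 23 (R(o, X) = 1 - 22*(-1) = 1 + 22 = 23)
-R(147, 0) = -1*23 = -23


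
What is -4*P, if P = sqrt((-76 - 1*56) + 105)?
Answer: -12*I*sqrt(3) ≈ -20.785*I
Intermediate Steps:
P = 3*I*sqrt(3) (P = sqrt((-76 - 56) + 105) = sqrt(-132 + 105) = sqrt(-27) = 3*I*sqrt(3) ≈ 5.1962*I)
-4*P = -12*I*sqrt(3)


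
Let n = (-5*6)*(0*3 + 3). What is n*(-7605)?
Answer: 684450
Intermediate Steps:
n = -90 (n = -30*(0 + 3) = -30*3 = -90)
n*(-7605) = -90*(-7605) = 684450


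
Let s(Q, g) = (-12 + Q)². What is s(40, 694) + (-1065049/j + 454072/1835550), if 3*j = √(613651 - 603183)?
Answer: 719762636/917775 - 3195147*√2617/5234 ≈ -30445.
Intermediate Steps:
j = 2*√2617/3 (j = √(613651 - 603183)/3 = √10468/3 = (2*√2617)/3 = 2*√2617/3 ≈ 34.104)
s(40, 694) + (-1065049/j + 454072/1835550) = (-12 + 40)² + (-1065049*3*√2617/5234 + 454072/1835550) = 28² + (-3195147*√2617/5234 + 454072*(1/1835550)) = 784 + (-3195147*√2617/5234 + 227036/917775) = 784 + (227036/917775 - 3195147*√2617/5234) = 719762636/917775 - 3195147*√2617/5234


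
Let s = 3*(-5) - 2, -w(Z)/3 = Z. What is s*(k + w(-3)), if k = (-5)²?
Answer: -578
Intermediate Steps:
w(Z) = -3*Z
k = 25
s = -17 (s = -15 - 2 = -17)
s*(k + w(-3)) = -17*(25 - 3*(-3)) = -17*(25 + 9) = -17*34 = -578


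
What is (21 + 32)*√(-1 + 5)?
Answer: 106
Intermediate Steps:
(21 + 32)*√(-1 + 5) = 53*√4 = 53*2 = 106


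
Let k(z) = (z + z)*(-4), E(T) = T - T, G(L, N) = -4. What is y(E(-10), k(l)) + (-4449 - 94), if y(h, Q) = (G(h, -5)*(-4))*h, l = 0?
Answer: -4543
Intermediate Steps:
E(T) = 0
k(z) = -8*z (k(z) = (2*z)*(-4) = -8*z)
y(h, Q) = 16*h (y(h, Q) = (-4*(-4))*h = 16*h)
y(E(-10), k(l)) + (-4449 - 94) = 16*0 + (-4449 - 94) = 0 - 4543 = -4543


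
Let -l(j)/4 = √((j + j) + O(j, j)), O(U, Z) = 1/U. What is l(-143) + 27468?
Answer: 27468 - 4*I*√5848557/143 ≈ 27468.0 - 67.647*I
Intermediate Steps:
l(j) = -4*√(1/j + 2*j) (l(j) = -4*√((j + j) + 1/j) = -4*√(2*j + 1/j) = -4*√(1/j + 2*j))
l(-143) + 27468 = -4*√(1/(-143) + 2*(-143)) + 27468 = -4*√(-1/143 - 286) + 27468 = -4*I*√5848557/143 + 27468 = 27468 - 4*I*√5848557/143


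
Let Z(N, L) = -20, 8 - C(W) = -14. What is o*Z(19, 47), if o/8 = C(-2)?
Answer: -3520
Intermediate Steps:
C(W) = 22 (C(W) = 8 - 1*(-14) = 8 + 14 = 22)
o = 176 (o = 8*22 = 176)
o*Z(19, 47) = 176*(-20) = -3520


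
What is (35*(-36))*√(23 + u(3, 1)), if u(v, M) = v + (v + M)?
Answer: -1260*√30 ≈ -6901.3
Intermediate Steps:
u(v, M) = M + 2*v (u(v, M) = v + (M + v) = M + 2*v)
(35*(-36))*√(23 + u(3, 1)) = (35*(-36))*√(23 + (1 + 2*3)) = -1260*√(23 + (1 + 6)) = -1260*√(23 + 7) = -1260*√30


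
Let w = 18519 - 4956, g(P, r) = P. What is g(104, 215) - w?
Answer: -13459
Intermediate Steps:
w = 13563
g(104, 215) - w = 104 - 1*13563 = 104 - 13563 = -13459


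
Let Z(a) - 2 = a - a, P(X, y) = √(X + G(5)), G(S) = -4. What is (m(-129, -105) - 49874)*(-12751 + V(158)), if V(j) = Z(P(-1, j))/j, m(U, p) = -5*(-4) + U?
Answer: 50349275424/79 ≈ 6.3733e+8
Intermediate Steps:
m(U, p) = 20 + U
P(X, y) = √(-4 + X) (P(X, y) = √(X - 4) = √(-4 + X))
Z(a) = 2 (Z(a) = 2 + (a - a) = 2 + 0 = 2)
V(j) = 2/j
(m(-129, -105) - 49874)*(-12751 + V(158)) = ((20 - 129) - 49874)*(-12751 + 2/158) = (-109 - 49874)*(-12751 + 2*(1/158)) = -49983*(-12751 + 1/79) = -49983*(-1007328/79) = 50349275424/79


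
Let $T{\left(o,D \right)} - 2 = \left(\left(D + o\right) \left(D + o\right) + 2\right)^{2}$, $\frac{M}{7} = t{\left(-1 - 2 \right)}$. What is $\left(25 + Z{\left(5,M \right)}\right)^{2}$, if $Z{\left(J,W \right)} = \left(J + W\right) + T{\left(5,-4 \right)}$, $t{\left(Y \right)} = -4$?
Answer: $169$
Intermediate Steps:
$M = -28$ ($M = 7 \left(-4\right) = -28$)
$T{\left(o,D \right)} = 2 + \left(2 + \left(D + o\right)^{2}\right)^{2}$ ($T{\left(o,D \right)} = 2 + \left(\left(D + o\right) \left(D + o\right) + 2\right)^{2} = 2 + \left(\left(D + o\right)^{2} + 2\right)^{2} = 2 + \left(2 + \left(D + o\right)^{2}\right)^{2}$)
$Z{\left(J,W \right)} = 11 + J + W$ ($Z{\left(J,W \right)} = \left(J + W\right) + \left(2 + \left(2 + \left(-4 + 5\right)^{2}\right)^{2}\right) = \left(J + W\right) + \left(2 + \left(2 + 1^{2}\right)^{2}\right) = \left(J + W\right) + \left(2 + \left(2 + 1\right)^{2}\right) = \left(J + W\right) + \left(2 + 3^{2}\right) = \left(J + W\right) + \left(2 + 9\right) = \left(J + W\right) + 11 = 11 + J + W$)
$\left(25 + Z{\left(5,M \right)}\right)^{2} = \left(25 + \left(11 + 5 - 28\right)\right)^{2} = \left(25 - 12\right)^{2} = 13^{2} = 169$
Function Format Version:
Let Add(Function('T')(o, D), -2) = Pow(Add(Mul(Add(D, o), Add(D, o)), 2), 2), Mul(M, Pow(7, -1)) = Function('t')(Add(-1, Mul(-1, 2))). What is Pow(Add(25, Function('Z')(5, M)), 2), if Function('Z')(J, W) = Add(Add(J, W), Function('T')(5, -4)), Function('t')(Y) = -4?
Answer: 169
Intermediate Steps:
M = -28 (M = Mul(7, -4) = -28)
Function('T')(o, D) = Add(2, Pow(Add(2, Pow(Add(D, o), 2)), 2)) (Function('T')(o, D) = Add(2, Pow(Add(Mul(Add(D, o), Add(D, o)), 2), 2)) = Add(2, Pow(Add(Pow(Add(D, o), 2), 2), 2)) = Add(2, Pow(Add(2, Pow(Add(D, o), 2)), 2)))
Function('Z')(J, W) = Add(11, J, W) (Function('Z')(J, W) = Add(Add(J, W), Add(2, Pow(Add(2, Pow(Add(-4, 5), 2)), 2))) = Add(Add(J, W), Add(2, Pow(Add(2, Pow(1, 2)), 2))) = Add(Add(J, W), Add(2, Pow(Add(2, 1), 2))) = Add(Add(J, W), Add(2, Pow(3, 2))) = Add(Add(J, W), Add(2, 9)) = Add(Add(J, W), 11) = Add(11, J, W))
Pow(Add(25, Function('Z')(5, M)), 2) = Pow(Add(25, Add(11, 5, -28)), 2) = Pow(Add(25, -12), 2) = Pow(13, 2) = 169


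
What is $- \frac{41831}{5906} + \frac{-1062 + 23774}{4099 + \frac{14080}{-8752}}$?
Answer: $- \frac{20381712479}{13236958338} \approx -1.5398$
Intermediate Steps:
$- \frac{41831}{5906} + \frac{-1062 + 23774}{4099 + \frac{14080}{-8752}} = \left(-41831\right) \frac{1}{5906} + \frac{22712}{4099 + 14080 \left(- \frac{1}{8752}\right)} = - \frac{41831}{5906} + \frac{22712}{4099 - \frac{880}{547}} = - \frac{41831}{5906} + \frac{22712}{\frac{2241273}{547}} = - \frac{41831}{5906} + 22712 \cdot \frac{547}{2241273} = - \frac{41831}{5906} + \frac{12423464}{2241273} = - \frac{20381712479}{13236958338}$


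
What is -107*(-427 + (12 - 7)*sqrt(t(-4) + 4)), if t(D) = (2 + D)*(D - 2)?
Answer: 43549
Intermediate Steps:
t(D) = (-2 + D)*(2 + D) (t(D) = (2 + D)*(-2 + D) = (-2 + D)*(2 + D))
-107*(-427 + (12 - 7)*sqrt(t(-4) + 4)) = -107*(-427 + (12 - 7)*sqrt((-4 + (-4)**2) + 4)) = -107*(-427 + 5*sqrt((-4 + 16) + 4)) = -107*(-427 + 5*sqrt(12 + 4)) = -107*(-427 + 5*sqrt(16)) = -107*(-427 + 5*4) = -107*(-427 + 20) = -107*(-407) = 43549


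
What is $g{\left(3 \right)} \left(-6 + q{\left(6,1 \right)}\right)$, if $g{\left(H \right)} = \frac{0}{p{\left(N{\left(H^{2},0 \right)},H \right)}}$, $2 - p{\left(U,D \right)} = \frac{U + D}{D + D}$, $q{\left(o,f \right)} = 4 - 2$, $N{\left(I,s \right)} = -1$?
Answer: $0$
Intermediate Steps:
$q{\left(o,f \right)} = 2$ ($q{\left(o,f \right)} = 4 - 2 = 2$)
$p{\left(U,D \right)} = 2 - \frac{D + U}{2 D}$ ($p{\left(U,D \right)} = 2 - \frac{U + D}{D + D} = 2 - \frac{D + U}{2 D}$)
$g{\left(H \right)} = 0$ ($g{\left(H \right)} = \frac{0}{\frac{1}{2} \frac{1}{H} \left(\left(-1\right) \left(-1\right) + 3 H\right)} = \frac{0}{\frac{1}{2} \frac{1}{H} \left(1 + 3 H\right)} = 0 \frac{2 H}{1 + 3 H} = 0$)
$g{\left(3 \right)} \left(-6 + q{\left(6,1 \right)}\right) = 0 \left(-6 + 2\right) = 0 \left(-4\right) = 0$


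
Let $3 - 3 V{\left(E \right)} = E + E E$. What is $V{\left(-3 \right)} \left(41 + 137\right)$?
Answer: $-178$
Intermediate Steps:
$V{\left(E \right)} = 1 - \frac{E}{3} - \frac{E^{2}}{3}$ ($V{\left(E \right)} = 1 - \frac{E + E E}{3} = 1 - \frac{E + E^{2}}{3} = 1 - \left(\frac{E}{3} + \frac{E^{2}}{3}\right) = 1 - \frac{E}{3} - \frac{E^{2}}{3}$)
$V{\left(-3 \right)} \left(41 + 137\right) = \left(1 - -1 - \frac{\left(-3\right)^{2}}{3}\right) \left(41 + 137\right) = \left(1 + 1 - 3\right) 178 = \left(-1\right) 178 = -178$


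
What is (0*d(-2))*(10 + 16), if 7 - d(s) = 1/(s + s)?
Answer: 0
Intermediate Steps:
d(s) = 7 - 1/(2*s) (d(s) = 7 - 1/(s + s) = 7 - 1/(2*s))
(0*d(-2))*(10 + 16) = (0*(7 - 1/2/(-2)))*(10 + 16) = (0*(7 - 1/2*(-1/2)))*26 = (0*(7 + 1/4))*26 = (0*(29/4))*26 = 0*26 = 0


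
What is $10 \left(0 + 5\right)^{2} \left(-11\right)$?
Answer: $-2750$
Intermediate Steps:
$10 \left(0 + 5\right)^{2} \left(-11\right) = 10 \cdot 5^{2} \left(-11\right) = 10 \cdot 25 \left(-11\right) = 250 \left(-11\right) = -2750$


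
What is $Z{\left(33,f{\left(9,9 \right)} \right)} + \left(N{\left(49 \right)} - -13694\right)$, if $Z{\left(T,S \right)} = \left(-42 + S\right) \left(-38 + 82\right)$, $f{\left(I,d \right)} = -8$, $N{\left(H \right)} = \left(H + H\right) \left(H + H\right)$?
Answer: $21098$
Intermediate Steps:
$N{\left(H \right)} = 4 H^{2}$ ($N{\left(H \right)} = 2 H 2 H = 4 H^{2}$)
$Z{\left(T,S \right)} = -1848 + 44 S$ ($Z{\left(T,S \right)} = \left(-42 + S\right) 44 = -1848 + 44 S$)
$Z{\left(33,f{\left(9,9 \right)} \right)} + \left(N{\left(49 \right)} - -13694\right) = \left(-1848 + 44 \left(-8\right)\right) + \left(4 \cdot 49^{2} - -13694\right) = \left(-1848 - 352\right) + \left(4 \cdot 2401 + 13694\right) = -2200 + \left(9604 + 13694\right) = -2200 + 23298 = 21098$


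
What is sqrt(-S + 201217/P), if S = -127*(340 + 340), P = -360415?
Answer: 13*sqrt(66378714317905)/360415 ≈ 293.87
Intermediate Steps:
S = -86360 (S = -127*680 = -86360)
sqrt(-S + 201217/P) = sqrt(-1*(-86360) + 201217/(-360415)) = sqrt(86360 + 201217*(-1/360415)) = sqrt(86360 - 201217/360415) = sqrt(31125238183/360415) = 13*sqrt(66378714317905)/360415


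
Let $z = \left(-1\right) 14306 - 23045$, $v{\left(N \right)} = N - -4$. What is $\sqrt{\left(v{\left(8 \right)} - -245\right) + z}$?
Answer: $i \sqrt{37094} \approx 192.6 i$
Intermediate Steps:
$v{\left(N \right)} = 4 + N$ ($v{\left(N \right)} = N + 4 = 4 + N$)
$z = -37351$ ($z = -14306 - 23045 = -37351$)
$\sqrt{\left(v{\left(8 \right)} - -245\right) + z} = \sqrt{\left(\left(4 + 8\right) - -245\right) - 37351} = \sqrt{\left(12 + 245\right) - 37351} = \sqrt{257 - 37351} = \sqrt{-37094} = i \sqrt{37094}$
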